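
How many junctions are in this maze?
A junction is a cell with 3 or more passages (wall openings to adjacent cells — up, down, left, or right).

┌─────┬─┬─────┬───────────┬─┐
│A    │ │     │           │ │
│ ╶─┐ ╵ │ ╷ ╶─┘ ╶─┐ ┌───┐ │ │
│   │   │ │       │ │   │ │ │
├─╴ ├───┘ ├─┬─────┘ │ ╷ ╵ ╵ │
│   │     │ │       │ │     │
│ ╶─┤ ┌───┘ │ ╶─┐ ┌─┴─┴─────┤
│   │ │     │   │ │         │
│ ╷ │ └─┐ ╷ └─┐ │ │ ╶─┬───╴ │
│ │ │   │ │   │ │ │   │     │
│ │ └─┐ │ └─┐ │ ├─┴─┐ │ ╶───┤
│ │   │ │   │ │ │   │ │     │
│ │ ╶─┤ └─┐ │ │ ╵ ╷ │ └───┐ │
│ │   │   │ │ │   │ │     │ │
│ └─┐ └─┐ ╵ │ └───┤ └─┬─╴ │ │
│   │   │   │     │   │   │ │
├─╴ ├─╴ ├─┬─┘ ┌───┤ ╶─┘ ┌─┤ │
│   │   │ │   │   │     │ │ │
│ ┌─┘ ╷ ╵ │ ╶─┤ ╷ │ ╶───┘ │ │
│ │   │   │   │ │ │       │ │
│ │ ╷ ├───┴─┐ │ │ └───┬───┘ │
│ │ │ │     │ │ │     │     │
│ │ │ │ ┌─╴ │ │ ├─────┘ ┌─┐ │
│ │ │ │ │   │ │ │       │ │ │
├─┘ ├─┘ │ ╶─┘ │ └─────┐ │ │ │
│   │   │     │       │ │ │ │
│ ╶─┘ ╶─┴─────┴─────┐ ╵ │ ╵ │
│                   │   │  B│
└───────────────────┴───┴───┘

Checking each cell for number of passages:

Junctions found (3+ passages):
  (0, 5): 3 passages
  (0, 9): 3 passages
  (1, 7): 3 passages
  (2, 8): 3 passages
  (2, 12): 3 passages
  (3, 0): 3 passages
  (3, 4): 3 passages
  (3, 5): 3 passages
  (5, 1): 3 passages
  (7, 6): 3 passages
  (7, 9): 3 passages
  (8, 3): 3 passages
  (8, 9): 3 passages
  (9, 2): 3 passages
  (10, 13): 3 passages
  (11, 11): 3 passages
  (13, 2): 3 passages
Total junctions: 17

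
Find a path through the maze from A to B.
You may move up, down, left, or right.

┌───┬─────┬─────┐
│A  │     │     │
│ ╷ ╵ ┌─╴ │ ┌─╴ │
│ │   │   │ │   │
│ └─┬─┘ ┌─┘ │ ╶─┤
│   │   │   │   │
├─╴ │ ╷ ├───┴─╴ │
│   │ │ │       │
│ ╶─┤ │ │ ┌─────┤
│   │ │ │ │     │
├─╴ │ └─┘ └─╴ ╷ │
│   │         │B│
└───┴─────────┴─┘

Finding the shortest path through the maze:
Path length: 20 steps
Directions: right → down → right → up → right → right → down → left → down → left → down → down → down → right → right → right → right → up → right → down

Solution:

┌───┬─────┬─────┐
│A ↓│↱ → ↓│     │
│ ╷ ╵ ┌─╴ │ ┌─╴ │
│ │↳ ↑│↓ ↲│ │   │
│ └─┬─┘ ┌─┘ │ ╶─┤
│   │↓ ↲│   │   │
├─╴ │ ╷ ├───┴─╴ │
│   │↓│ │       │
│ ╶─┤ │ │ ┌─────┤
│   │↓│ │ │  ↱ ↓│
├─╴ │ └─┘ └─╴ ╷ │
│   │↳ → → → ↑│B│
└───┴─────────┴─┘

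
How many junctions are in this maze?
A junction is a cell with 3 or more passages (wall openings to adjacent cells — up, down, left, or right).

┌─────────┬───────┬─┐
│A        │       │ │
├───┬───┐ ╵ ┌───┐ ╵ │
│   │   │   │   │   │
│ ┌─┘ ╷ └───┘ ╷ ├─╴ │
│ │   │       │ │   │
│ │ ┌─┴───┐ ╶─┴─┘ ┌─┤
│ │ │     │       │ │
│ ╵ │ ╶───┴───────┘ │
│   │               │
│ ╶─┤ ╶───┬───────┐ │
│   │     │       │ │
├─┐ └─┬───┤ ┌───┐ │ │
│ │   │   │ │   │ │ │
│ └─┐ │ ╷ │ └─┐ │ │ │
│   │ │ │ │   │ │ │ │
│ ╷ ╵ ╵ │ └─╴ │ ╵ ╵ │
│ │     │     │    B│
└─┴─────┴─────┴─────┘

Checking each cell for number of passages:

Junctions found (3+ passages):
  (1, 9): 3 passages
  (2, 5): 3 passages
  (4, 0): 3 passages
  (4, 2): 3 passages
  (4, 9): 3 passages
  (7, 0): 3 passages
  (8, 2): 3 passages
  (8, 8): 3 passages
Total junctions: 8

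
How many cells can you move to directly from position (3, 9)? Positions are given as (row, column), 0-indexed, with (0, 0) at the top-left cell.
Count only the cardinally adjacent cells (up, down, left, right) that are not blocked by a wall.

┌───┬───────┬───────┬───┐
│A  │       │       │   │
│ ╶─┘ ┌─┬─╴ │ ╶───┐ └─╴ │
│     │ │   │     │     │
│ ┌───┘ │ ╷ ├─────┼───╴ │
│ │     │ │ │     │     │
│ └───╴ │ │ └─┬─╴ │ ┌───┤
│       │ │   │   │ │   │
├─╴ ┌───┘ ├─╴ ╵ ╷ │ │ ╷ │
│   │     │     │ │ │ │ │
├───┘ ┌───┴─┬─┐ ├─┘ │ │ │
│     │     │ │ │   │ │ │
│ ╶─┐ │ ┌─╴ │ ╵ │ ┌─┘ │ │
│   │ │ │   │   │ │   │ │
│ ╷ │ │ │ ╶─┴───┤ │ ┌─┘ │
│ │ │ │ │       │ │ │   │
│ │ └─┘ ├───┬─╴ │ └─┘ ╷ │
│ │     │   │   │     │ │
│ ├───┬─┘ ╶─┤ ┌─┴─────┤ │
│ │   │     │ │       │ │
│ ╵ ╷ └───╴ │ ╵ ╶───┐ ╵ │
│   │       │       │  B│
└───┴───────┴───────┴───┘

Checking passable neighbors of (3, 9):
Neighbors: (2, 9), (4, 9)
Count: 2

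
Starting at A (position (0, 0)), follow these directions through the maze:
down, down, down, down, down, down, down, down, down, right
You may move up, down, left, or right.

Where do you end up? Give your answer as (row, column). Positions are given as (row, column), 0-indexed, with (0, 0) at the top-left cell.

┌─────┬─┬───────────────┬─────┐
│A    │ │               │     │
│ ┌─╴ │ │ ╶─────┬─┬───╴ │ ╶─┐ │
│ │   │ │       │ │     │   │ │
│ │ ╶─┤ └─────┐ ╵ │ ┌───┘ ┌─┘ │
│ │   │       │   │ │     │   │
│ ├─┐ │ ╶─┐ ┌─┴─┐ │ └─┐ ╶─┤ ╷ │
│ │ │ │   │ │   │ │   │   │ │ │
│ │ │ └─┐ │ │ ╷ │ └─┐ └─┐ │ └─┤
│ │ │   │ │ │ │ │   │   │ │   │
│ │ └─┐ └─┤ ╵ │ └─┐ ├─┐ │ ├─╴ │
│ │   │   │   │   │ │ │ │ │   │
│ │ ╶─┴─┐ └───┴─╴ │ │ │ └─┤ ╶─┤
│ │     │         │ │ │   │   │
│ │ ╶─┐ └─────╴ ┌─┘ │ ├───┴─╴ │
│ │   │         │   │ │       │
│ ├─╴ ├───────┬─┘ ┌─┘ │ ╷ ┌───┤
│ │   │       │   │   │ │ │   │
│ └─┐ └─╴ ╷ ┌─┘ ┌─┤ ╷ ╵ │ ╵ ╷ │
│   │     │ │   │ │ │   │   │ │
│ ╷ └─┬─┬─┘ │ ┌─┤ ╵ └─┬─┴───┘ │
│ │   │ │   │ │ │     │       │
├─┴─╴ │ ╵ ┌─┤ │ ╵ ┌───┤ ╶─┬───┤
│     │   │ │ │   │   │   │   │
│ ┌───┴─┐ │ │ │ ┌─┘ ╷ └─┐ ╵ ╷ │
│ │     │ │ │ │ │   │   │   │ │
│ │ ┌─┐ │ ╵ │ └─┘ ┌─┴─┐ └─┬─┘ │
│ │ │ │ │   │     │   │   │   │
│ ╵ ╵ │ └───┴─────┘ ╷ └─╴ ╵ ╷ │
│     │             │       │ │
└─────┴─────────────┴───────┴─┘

Following directions step by step:
Start: (0, 0)
  down: (0, 0) → (1, 0)
  down: (1, 0) → (2, 0)
  down: (2, 0) → (3, 0)
  down: (3, 0) → (4, 0)
  down: (4, 0) → (5, 0)
  down: (5, 0) → (6, 0)
  down: (6, 0) → (7, 0)
  down: (7, 0) → (8, 0)
  down: (8, 0) → (9, 0)
  right: (9, 0) → (9, 1)
Final position: (9, 1)

Path taken:

┌─────┬─┬───────────────┬─────┐
│A    │ │               │     │
│ ┌─╴ │ │ ╶─────┬─┬───╴ │ ╶─┐ │
│↓│   │ │       │ │     │   │ │
│ │ ╶─┤ └─────┐ ╵ │ ┌───┘ ┌─┘ │
│↓│   │       │   │ │     │   │
│ ├─┐ │ ╶─┐ ┌─┴─┐ │ └─┐ ╶─┤ ╷ │
│↓│ │ │   │ │   │ │   │   │ │ │
│ │ │ └─┐ │ │ ╷ │ └─┐ └─┐ │ └─┤
│↓│ │   │ │ │ │ │   │   │ │   │
│ │ └─┐ └─┤ ╵ │ └─┐ ├─┐ │ ├─╴ │
│↓│   │   │   │   │ │ │ │ │   │
│ │ ╶─┴─┐ └───┴─╴ │ │ │ └─┤ ╶─┤
│↓│     │         │ │ │   │   │
│ │ ╶─┐ └─────╴ ┌─┘ │ ├───┴─╴ │
│↓│   │         │   │ │       │
│ ├─╴ ├───────┬─┘ ┌─┘ │ ╷ ┌───┤
│↓│   │       │   │   │ │ │   │
│ └─┐ └─╴ ╷ ┌─┘ ┌─┤ ╷ ╵ │ ╵ ╷ │
│↳ B│     │ │   │ │ │   │   │ │
│ ╷ └─┬─┬─┘ │ ┌─┤ ╵ └─┬─┴───┘ │
│ │   │ │   │ │ │     │       │
├─┴─╴ │ ╵ ┌─┤ │ ╵ ┌───┤ ╶─┬───┤
│     │   │ │ │   │   │   │   │
│ ┌───┴─┐ │ │ │ ┌─┘ ╷ └─┐ ╵ ╷ │
│ │     │ │ │ │ │   │   │   │ │
│ │ ┌─┐ │ ╵ │ └─┘ ┌─┴─┐ └─┬─┘ │
│ │ │ │ │   │     │   │   │   │
│ ╵ ╵ │ └───┴─────┘ ╷ └─╴ ╵ ╷ │
│     │             │       │ │
└─────┴─────────────┴───────┴─┘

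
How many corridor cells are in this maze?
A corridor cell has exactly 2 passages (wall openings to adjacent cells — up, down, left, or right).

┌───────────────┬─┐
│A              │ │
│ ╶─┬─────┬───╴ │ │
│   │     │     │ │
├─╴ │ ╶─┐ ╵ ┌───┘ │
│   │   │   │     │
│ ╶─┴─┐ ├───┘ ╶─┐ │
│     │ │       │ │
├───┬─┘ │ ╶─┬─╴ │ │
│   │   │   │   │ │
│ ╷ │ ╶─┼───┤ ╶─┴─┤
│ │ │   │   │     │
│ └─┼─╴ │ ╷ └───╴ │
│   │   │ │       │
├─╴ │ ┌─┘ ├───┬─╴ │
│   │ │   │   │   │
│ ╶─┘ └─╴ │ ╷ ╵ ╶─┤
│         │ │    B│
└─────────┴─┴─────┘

Counting cells with exactly 2 passages:
Total corridor cells: 67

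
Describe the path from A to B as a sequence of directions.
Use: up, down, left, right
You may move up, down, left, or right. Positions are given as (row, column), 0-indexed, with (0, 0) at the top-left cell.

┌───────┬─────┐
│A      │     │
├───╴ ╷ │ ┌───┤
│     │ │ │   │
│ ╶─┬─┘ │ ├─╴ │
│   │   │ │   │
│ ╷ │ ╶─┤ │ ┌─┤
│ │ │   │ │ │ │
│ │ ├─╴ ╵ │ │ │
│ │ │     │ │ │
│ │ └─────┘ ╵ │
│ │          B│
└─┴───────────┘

Finding the path and converting it to directions:
Path through cells: (0,0) → (0,1) → (0,2) → (1,2) → (1,1) → (1,0) → (2,0) → (2,1) → (3,1) → (4,1) → (5,1) → (5,2) → (5,3) → (5,4) → (5,5) → (5,6)
Directions: right, right, down, left, left, down, right, down, down, down, right, right, right, right, right

Solution:

┌───────┬─────┐
│A → ↓  │     │
├───╴ ╷ │ ┌───┤
│↓ ← ↲│ │ │   │
│ ╶─┬─┘ │ ├─╴ │
│↳ ↓│   │ │   │
│ ╷ │ ╶─┤ │ ┌─┤
│ │↓│   │ │ │ │
│ │ ├─╴ ╵ │ │ │
│ │↓│     │ │ │
│ │ └─────┘ ╵ │
│ │↳ → → → → B│
└─┴───────────┘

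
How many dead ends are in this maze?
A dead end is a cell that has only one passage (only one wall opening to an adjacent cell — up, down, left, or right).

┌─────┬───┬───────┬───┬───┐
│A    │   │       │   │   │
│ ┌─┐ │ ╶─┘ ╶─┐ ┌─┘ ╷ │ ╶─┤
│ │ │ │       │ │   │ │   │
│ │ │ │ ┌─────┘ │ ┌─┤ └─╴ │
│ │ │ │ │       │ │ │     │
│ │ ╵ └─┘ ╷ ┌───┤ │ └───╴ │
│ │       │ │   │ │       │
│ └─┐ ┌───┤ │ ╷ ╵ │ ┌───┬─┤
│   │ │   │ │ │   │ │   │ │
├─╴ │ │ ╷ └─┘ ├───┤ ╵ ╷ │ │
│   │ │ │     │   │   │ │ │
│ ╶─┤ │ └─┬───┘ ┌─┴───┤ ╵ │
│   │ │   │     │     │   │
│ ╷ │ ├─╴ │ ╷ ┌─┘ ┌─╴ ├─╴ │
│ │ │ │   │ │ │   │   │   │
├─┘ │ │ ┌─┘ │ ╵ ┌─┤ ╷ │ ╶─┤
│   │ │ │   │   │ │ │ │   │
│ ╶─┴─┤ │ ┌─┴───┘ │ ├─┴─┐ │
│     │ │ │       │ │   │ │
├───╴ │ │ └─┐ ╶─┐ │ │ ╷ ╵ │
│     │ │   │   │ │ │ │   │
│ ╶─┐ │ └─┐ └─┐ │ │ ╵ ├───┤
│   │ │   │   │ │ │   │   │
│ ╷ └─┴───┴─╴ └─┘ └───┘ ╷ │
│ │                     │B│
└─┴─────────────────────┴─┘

Checking each cell for number of passages:

Dead ends found at positions:
  (0, 4)
  (0, 8)
  (0, 12)
  (1, 1)
  (1, 6)
  (2, 3)
  (2, 9)
  (4, 5)
  (4, 12)
  (5, 8)
  (7, 0)
  (8, 2)
  (8, 8)
  (8, 10)
  (9, 5)
  (11, 2)
  (11, 4)
  (11, 7)
  (12, 0)
  (12, 12)
Total dead ends: 20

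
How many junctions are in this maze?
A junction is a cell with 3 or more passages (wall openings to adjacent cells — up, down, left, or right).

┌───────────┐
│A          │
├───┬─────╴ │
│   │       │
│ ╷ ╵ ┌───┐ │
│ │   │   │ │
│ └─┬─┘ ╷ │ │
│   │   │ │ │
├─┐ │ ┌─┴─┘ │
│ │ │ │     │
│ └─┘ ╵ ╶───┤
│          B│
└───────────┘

Checking each cell for number of passages:

Junctions found (3+ passages):
  (1, 5): 3 passages
  (5, 2): 3 passages
  (5, 3): 3 passages
Total junctions: 3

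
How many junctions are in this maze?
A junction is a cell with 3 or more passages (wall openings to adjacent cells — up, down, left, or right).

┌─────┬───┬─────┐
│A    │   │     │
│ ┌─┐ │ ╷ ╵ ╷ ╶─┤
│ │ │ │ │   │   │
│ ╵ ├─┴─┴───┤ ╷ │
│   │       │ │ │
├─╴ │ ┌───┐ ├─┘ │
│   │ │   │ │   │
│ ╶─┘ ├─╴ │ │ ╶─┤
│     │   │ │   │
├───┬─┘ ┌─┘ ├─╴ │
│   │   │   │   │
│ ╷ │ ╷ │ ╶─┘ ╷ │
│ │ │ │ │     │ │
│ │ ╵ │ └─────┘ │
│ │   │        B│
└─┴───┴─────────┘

Checking each cell for number of passages:

Junctions found (3+ passages):
  (0, 6): 3 passages
  (1, 6): 3 passages
  (2, 1): 3 passages
  (5, 3): 3 passages
  (5, 7): 3 passages
Total junctions: 5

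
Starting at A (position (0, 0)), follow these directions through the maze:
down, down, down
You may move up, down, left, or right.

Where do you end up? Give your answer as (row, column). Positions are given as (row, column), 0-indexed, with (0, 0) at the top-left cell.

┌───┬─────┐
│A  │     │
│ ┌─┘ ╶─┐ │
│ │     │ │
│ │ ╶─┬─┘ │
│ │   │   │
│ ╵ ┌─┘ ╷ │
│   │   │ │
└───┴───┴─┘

Following directions step by step:
Start: (0, 0)
  down: (0, 0) → (1, 0)
  down: (1, 0) → (2, 0)
  down: (2, 0) → (3, 0)
Final position: (3, 0)

Path taken:

┌───┬─────┐
│A  │     │
│ ┌─┘ ╶─┐ │
│↓│     │ │
│ │ ╶─┬─┘ │
│↓│   │   │
│ ╵ ┌─┘ ╷ │
│B  │   │ │
└───┴───┴─┘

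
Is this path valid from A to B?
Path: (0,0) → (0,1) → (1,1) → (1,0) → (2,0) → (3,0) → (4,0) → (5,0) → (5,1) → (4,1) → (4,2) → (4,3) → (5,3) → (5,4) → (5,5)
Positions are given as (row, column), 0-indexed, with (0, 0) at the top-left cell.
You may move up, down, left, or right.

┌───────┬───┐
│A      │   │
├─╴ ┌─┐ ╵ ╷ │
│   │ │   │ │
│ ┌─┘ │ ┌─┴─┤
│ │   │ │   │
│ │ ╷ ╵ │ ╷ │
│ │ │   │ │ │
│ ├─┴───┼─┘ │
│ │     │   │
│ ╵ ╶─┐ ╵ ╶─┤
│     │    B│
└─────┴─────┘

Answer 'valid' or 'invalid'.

Checking path validity:
Result: All consecutive moves are passable.

valid

Correct solution:

┌───────┬───┐
│A ↓    │   │
├─╴ ┌─┐ ╵ ╷ │
│↓ ↲│ │   │ │
│ ┌─┘ │ ┌─┴─┤
│↓│   │ │   │
│ │ ╷ ╵ │ ╷ │
│↓│ │   │ │ │
│ ├─┴───┼─┘ │
│↓│↱ → ↓│   │
│ ╵ ╶─┐ ╵ ╶─┤
│↳ ↑  │↳ → B│
└─────┴─────┘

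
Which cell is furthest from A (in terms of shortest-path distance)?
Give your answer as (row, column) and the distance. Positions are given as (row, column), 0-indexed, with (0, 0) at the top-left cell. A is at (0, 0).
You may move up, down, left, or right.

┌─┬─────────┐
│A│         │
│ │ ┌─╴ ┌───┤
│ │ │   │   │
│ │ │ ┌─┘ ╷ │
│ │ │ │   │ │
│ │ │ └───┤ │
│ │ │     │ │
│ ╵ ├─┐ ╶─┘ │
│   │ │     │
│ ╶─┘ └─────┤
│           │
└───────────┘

Computing BFS distances from A to all cells:
Furthest cell: (2, 3)
Distance: 25 steps

Path from A to the furthest cell:

┌─┬─────────┐
│A│↱ → ↓    │
│ │ ┌─╴ ┌───┤
│↓│↑│↓ ↲│↓ ↰│
│ │ │ ┌─┘ ╷ │
│↓│↑│↓│B ↲│↑│
│ │ │ └───┤ │
│↓│↑│↳ ↓  │↑│
│ ╵ ├─┐ ╶─┘ │
│↳ ↑│ │↳ → ↑│
│ ╶─┘ └─────┤
│           │
└───────────┘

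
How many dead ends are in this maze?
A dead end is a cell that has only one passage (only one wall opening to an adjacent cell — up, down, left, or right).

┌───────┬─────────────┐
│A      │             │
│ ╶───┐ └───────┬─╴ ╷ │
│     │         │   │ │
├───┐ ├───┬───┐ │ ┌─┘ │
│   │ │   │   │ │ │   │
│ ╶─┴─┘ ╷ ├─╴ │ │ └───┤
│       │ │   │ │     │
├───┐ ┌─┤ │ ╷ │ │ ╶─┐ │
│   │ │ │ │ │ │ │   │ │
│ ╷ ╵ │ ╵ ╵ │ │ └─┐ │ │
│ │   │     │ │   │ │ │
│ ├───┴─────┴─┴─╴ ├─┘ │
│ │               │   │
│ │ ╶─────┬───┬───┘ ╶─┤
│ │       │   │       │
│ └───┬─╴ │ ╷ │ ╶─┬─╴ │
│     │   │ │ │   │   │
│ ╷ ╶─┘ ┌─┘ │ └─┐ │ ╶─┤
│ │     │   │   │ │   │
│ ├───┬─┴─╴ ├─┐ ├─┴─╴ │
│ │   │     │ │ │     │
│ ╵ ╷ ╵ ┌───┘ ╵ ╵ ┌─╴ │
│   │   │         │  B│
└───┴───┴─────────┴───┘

Checking each cell for number of passages:

Dead ends found at positions:
  (0, 4)
  (2, 1)
  (2, 2)
  (2, 5)
  (2, 9)
  (4, 3)
  (5, 6)
  (5, 9)
  (8, 2)
  (9, 4)
  (9, 8)
  (10, 6)
  (11, 4)
  (11, 9)
Total dead ends: 14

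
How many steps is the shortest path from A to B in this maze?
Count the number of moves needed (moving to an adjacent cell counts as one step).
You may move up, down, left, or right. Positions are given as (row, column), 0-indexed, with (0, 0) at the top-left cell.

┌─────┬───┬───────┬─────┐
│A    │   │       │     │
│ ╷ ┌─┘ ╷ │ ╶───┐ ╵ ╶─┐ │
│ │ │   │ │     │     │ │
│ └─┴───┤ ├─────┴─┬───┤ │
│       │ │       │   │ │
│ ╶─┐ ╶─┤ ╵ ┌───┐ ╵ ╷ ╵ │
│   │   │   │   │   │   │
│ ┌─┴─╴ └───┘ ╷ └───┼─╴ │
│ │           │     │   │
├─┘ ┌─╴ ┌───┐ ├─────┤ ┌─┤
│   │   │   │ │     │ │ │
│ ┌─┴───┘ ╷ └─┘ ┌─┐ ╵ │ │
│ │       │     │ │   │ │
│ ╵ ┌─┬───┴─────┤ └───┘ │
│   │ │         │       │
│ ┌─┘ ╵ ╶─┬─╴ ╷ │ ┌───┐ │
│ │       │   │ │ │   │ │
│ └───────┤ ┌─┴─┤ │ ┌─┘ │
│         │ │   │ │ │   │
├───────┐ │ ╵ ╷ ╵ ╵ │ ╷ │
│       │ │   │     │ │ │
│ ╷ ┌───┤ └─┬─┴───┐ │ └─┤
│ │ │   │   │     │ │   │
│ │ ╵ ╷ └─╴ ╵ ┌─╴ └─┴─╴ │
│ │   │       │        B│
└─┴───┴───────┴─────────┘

Using BFS to find shortest path:
Start: (0, 0), End: (12, 11)
Path found:
(0,0) → (1,0) → (2,0) → (2,1) → (2,2) → (3,2) → (3,3) → (4,3) → (4,2) → (4,1) → (5,1) → (5,0) → (6,0) → (7,0) → (8,0) → (9,0) → (9,1) → (9,2) → (9,3) → (9,4) → (10,4) → (11,4) → (11,5) → (12,5) → (12,6) → (11,6) → (11,7) → (11,8) → (12,8) → (12,9) → (12,10) → (12,11)
Number of steps: 31

Solution:

┌─────┬───┬───────┬─────┐
│A    │   │       │     │
│ ╷ ┌─┘ ╷ │ ╶───┐ ╵ ╶─┐ │
│↓│ │   │ │     │     │ │
│ └─┴───┤ ├─────┴─┬───┤ │
│↳ → ↓  │ │       │   │ │
│ ╶─┐ ╶─┤ ╵ ┌───┐ ╵ ╷ ╵ │
│   │↳ ↓│   │   │   │   │
│ ┌─┴─╴ └───┘ ╷ └───┼─╴ │
│ │↓ ← ↲      │     │   │
├─┘ ┌─╴ ┌───┐ ├─────┤ ┌─┤
│↓ ↲│   │   │ │     │ │ │
│ ┌─┴───┘ ╷ └─┘ ┌─┐ ╵ │ │
│↓│       │     │ │   │ │
│ ╵ ┌─┬───┴─────┤ └───┘ │
│↓  │ │         │       │
│ ┌─┘ ╵ ╶─┬─╴ ╷ │ ┌───┐ │
│↓│       │   │ │ │   │ │
│ └───────┤ ┌─┴─┤ │ ┌─┘ │
│↳ → → → ↓│ │   │ │ │   │
├───────┐ │ ╵ ╷ ╵ ╵ │ ╷ │
│       │↓│   │     │ │ │
│ ╷ ┌───┤ └─┬─┴───┐ │ └─┤
│ │ │   │↳ ↓│↱ → ↓│ │   │
│ │ ╵ ╷ └─╴ ╵ ┌─╴ └─┴─╴ │
│ │   │    ↳ ↑│  ↳ → → B│
└─┴───┴───────┴─────────┘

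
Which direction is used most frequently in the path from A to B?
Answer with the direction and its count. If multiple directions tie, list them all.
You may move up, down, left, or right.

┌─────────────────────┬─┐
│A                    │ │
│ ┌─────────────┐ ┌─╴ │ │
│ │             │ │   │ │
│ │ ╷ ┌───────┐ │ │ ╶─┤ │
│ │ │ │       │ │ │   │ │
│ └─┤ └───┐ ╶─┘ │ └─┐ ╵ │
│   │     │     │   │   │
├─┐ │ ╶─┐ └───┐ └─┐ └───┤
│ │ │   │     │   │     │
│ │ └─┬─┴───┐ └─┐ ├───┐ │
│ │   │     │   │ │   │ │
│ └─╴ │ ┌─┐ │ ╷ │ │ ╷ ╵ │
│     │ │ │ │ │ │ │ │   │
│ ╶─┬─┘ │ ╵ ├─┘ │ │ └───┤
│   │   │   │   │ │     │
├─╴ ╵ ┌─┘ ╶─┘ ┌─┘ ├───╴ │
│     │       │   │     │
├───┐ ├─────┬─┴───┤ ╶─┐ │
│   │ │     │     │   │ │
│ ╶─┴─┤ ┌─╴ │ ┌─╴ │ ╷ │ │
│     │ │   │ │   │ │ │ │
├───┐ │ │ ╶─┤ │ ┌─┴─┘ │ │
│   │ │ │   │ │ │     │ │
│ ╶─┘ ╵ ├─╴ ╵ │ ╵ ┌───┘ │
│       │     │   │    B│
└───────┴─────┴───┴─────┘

Directions: right, right, right, right, right, right, right, right, down, down, down, right, down, right, right, down, down, left, up, left, down, down, right, right, down, down, down, down, down
Counts: {'right': 13, 'down': 13, 'left': 2, 'up': 1}
Most common: down and right (tied at 13 times each)

Solution:

┌─────────────────────┬─┐
│A → → → → → → → ↓    │ │
│ ┌─────────────┐ ┌─╴ │ │
│ │             │↓│   │ │
│ │ ╷ ┌───────┐ │ │ ╶─┤ │
│ │ │ │       │ │↓│   │ │
│ └─┤ └───┐ ╶─┘ │ └─┐ ╵ │
│   │     │     │↳ ↓│   │
├─┐ │ ╶─┐ └───┐ └─┐ └───┤
│ │ │   │     │   │↳ → ↓│
│ │ └─┬─┴───┐ └─┐ ├───┐ │
│ │   │     │   │ │↓ ↰│↓│
│ └─╴ │ ┌─┐ │ ╷ │ │ ╷ ╵ │
│     │ │ │ │ │ │ │↓│↑ ↲│
│ ╶─┬─┘ │ ╵ ├─┘ │ │ └───┤
│   │   │   │   │ │↳ → ↓│
├─╴ ╵ ┌─┘ ╶─┘ ┌─┘ ├───╴ │
│     │       │   │    ↓│
├───┐ ├─────┬─┴───┤ ╶─┐ │
│   │ │     │     │   │↓│
│ ╶─┴─┤ ┌─╴ │ ┌─╴ │ ╷ │ │
│     │ │   │ │   │ │ │↓│
├───┐ │ │ ╶─┤ │ ┌─┴─┘ │ │
│   │ │ │   │ │ │     │↓│
│ ╶─┘ ╵ ├─╴ ╵ │ ╵ ┌───┘ │
│       │     │   │    B│
└───────┴─────┴───┴─────┘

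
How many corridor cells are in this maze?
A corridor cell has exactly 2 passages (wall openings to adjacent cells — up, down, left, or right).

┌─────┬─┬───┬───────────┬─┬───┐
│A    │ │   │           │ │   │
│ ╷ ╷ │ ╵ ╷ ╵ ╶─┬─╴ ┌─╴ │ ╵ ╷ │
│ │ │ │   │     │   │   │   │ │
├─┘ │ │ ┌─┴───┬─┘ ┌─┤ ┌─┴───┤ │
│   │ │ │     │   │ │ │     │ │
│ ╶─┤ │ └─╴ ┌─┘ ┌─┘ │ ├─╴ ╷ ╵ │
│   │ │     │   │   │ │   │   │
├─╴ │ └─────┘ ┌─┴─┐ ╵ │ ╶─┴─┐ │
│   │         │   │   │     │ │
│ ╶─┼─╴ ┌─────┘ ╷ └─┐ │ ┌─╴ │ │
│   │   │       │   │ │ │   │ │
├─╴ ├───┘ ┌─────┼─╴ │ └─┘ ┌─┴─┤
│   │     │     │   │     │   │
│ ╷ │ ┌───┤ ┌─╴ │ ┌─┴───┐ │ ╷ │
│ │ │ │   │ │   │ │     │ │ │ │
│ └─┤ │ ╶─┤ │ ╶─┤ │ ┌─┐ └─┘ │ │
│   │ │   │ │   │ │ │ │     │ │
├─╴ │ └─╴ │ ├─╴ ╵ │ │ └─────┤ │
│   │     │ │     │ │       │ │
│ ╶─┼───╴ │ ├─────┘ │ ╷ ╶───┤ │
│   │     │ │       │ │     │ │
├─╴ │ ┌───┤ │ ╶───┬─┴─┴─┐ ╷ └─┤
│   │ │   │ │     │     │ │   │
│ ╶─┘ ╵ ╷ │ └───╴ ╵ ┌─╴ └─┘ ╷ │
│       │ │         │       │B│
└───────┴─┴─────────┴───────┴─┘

Counting cells with exactly 2 passages:
Total corridor cells: 149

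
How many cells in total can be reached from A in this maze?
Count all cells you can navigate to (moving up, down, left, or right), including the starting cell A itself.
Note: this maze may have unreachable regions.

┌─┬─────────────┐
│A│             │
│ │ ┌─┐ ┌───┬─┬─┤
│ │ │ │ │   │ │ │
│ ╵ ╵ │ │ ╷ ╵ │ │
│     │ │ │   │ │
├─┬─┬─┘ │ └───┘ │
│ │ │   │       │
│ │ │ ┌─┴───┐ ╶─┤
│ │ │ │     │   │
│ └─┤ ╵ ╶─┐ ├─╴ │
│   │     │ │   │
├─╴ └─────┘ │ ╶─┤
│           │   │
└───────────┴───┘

Using BFS/flood-fill to find all reachable cells from A:
Maze size: 7 × 8 = 56 total cells
20 cell(s) are walled off and cannot be reached from A.
Reachable cells: 36

Reachable region (· marks reachable cells):

┌─┬─────────────┐
│A│· · · · · · ·│
│ │ ┌─┐ ┌───┬─┬─┤
│·│·│·│·│   │ │ │
│ ╵ ╵ │ │ ╷ ╵ │ │
│· · ·│·│ │   │ │
├─┬─┬─┘ │ └───┘ │
│·│ │· ·│       │
│ │ │ ┌─┴───┐ ╶─┤
│·│ │·│· · ·│   │
│ └─┤ ╵ ╶─┐ ├─╴ │
│· ·│· · ·│·│   │
├─╴ └─────┘ │ ╶─┤
│· · · · · ·│   │
└───────────┴───┘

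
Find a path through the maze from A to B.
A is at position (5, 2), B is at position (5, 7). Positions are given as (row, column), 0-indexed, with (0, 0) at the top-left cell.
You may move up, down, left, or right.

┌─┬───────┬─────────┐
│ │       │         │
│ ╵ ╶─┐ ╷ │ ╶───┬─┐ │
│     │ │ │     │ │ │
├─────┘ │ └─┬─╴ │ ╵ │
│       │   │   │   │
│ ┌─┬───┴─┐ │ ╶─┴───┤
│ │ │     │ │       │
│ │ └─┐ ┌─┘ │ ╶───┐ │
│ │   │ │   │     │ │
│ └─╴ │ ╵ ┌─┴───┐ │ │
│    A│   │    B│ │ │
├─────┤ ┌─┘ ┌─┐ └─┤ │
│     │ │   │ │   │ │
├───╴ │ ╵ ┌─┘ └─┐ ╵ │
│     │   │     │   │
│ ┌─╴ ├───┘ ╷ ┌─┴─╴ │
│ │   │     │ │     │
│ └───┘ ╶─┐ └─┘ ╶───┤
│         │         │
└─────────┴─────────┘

Finding the shortest path from (5, 2) to (5, 7):
Path length: 27 steps
Directions: left → left → up → up → up → right → right → right → up → up → right → down → down → right → down → down → left → down → left → down → down → right → up → right → up → right → right

Solution:

┌─┬───────┬─────────┐
│ │    ↱ ↓│         │
│ ╵ ╶─┐ ╷ │ ╶───┬─┐ │
│     │↑│↓│     │ │ │
├─────┘ │ └─┬─╴ │ ╵ │
│↱ → → ↑│↳ ↓│   │   │
│ ┌─┬───┴─┐ │ ╶─┴───┤
│↑│ │     │↓│       │
│ │ └─┐ ┌─┘ │ ╶───┐ │
│↑│   │ │↓ ↲│     │ │
│ └─╴ │ ╵ ┌─┴───┐ │ │
│↑ ← A│↓ ↲│↱ → B│ │ │
├─────┤ ┌─┘ ┌─┐ └─┤ │
│     │↓│↱ ↑│ │   │ │
├───╴ │ ╵ ┌─┘ └─┐ ╵ │
│     │↳ ↑│     │   │
│ ┌─╴ ├───┘ ╷ ┌─┴─╴ │
│ │   │     │ │     │
│ └───┘ ╶─┐ └─┘ ╶───┤
│         │         │
└─────────┴─────────┘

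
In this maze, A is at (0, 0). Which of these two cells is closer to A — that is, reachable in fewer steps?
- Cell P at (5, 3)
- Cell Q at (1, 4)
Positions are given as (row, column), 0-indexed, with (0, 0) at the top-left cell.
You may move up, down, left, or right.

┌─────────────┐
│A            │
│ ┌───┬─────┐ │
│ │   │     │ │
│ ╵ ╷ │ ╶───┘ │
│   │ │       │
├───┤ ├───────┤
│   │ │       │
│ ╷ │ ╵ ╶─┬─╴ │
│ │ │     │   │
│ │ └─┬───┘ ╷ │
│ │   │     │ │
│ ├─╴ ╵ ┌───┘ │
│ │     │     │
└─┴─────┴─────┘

Shortest path A → P at (5, 3): 18 steps
Shortest path A → Q at (1, 4): 13 steps

Q is closer (13 steps vs 18 steps).

Path to P:

┌─────────────┐
│A            │
│ ┌───┬─────┐ │
│↓│↱ ↓│     │ │
│ ╵ ╷ │ ╶───┘ │
│↳ ↑│↓│       │
├───┤ ├───────┤
│   │↓│↱ → → ↓│
│ ╷ │ ╵ ╶─┬─╴ │
│ │ │↳ ↑  │↓ ↲│
│ │ └─┬───┘ ╷ │
│ │   │P ← ↲│ │
│ ├─╴ ╵ ┌───┘ │
│ │     │     │
└─┴─────┴─────┘

Path to Q:

┌─────────────┐
│A → → → → → ↓│
│ ┌───┬─────┐ │
│ │   │↱ Q  │↓│
│ ╵ ╷ │ ╶───┘ │
│   │ │↑ ← ← ↲│
├───┤ ├───────┤
│   │ │       │
│ ╷ │ ╵ ╶─┬─╴ │
│ │ │     │   │
│ │ └─┬───┘ ╷ │
│ │   │     │ │
│ ├─╴ ╵ ┌───┘ │
│ │     │     │
└─┴─────┴─────┘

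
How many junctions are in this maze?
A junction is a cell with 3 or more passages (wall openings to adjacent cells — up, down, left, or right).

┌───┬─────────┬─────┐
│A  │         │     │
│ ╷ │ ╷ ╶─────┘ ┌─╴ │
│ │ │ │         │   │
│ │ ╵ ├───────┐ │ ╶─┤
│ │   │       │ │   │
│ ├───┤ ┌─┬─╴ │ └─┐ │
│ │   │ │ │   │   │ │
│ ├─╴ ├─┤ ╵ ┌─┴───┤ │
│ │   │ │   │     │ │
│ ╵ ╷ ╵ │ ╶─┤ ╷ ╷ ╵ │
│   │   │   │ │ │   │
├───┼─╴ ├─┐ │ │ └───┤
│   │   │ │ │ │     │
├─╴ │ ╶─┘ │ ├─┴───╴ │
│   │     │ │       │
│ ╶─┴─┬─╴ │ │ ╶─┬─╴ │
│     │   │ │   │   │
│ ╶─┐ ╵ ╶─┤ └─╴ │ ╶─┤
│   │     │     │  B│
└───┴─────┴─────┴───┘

Checking each cell for number of passages:

Junctions found (3+ passages):
  (0, 3): 3 passages
  (1, 7): 3 passages
  (4, 2): 3 passages
  (4, 4): 3 passages
  (4, 7): 3 passages
  (5, 3): 3 passages
  (7, 4): 3 passages
  (7, 9): 3 passages
  (8, 0): 3 passages
  (9, 3): 3 passages
Total junctions: 10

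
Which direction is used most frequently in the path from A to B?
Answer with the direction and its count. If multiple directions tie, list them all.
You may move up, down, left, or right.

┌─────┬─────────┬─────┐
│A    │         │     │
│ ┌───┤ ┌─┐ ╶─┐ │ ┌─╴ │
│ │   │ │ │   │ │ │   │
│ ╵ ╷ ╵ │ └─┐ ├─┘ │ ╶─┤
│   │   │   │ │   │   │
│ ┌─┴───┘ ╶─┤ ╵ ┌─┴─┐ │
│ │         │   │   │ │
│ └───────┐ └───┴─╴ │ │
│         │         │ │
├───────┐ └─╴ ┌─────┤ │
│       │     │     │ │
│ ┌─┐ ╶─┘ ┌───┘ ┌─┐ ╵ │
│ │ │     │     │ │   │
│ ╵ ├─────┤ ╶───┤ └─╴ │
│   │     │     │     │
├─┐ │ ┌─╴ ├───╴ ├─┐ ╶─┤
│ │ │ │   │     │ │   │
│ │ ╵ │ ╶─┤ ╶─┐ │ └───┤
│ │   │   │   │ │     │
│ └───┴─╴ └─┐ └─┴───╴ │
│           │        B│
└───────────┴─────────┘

Directions: down, down, right, up, right, down, right, up, up, right, right, down, right, down, down, right, up, right, up, up, right, right, down, left, down, right, down, down, down, down, left, up, left, left, down, left, left, down, right, right, down, left, left, down, right, down, right, right, right, right
Counts: {'down': 17, 'right': 18, 'up': 7, 'left': 8}
Most common: right (18 times)

Solution:

┌─────┬─────────┬─────┐
│A    │↱ → ↓    │↱ → ↓│
│ ┌───┤ ┌─┐ ╶─┐ │ ┌─╴ │
│↓│↱ ↓│↑│ │↳ ↓│ │↑│↓ ↲│
│ ╵ ╷ ╵ │ └─┐ ├─┘ │ ╶─┤
│↳ ↑│↳ ↑│   │↓│↱ ↑│↳ ↓│
│ ┌─┴───┘ ╶─┤ ╵ ┌─┴─┐ │
│ │         │↳ ↑│   │↓│
│ └───────┐ └───┴─╴ │ │
│         │         │↓│
├───────┐ └─╴ ┌─────┤ │
│       │     │↓ ← ↰│↓│
│ ┌─┐ ╶─┘ ┌───┘ ┌─┐ ╵ │
│ │ │     │↓ ← ↲│ │↑ ↲│
│ ╵ ├─────┤ ╶───┤ └─╴ │
│   │     │↳ → ↓│     │
├─┐ │ ┌─╴ ├───╴ ├─┐ ╶─┤
│ │ │ │   │↓ ← ↲│ │   │
│ │ ╵ │ ╶─┤ ╶─┐ │ └───┤
│ │   │   │↳ ↓│ │     │
│ └───┴─╴ └─┐ └─┴───╴ │
│           │↳ → → → B│
└───────────┴─────────┘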